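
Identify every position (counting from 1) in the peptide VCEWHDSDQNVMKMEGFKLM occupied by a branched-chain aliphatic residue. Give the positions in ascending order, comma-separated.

Matching residues: V1, V11, L19.

1, 11, 19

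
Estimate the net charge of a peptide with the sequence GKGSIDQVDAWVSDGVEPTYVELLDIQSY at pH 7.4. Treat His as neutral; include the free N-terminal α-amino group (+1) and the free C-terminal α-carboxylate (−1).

Near pH 7.4, K and R contribute +1 each, D and E contribute −1 each, and every other side chain (His included, as stated) is uncharged.
Positive (K, R): K2 → +1.
Negative (D, E): D6, D9, D14, E17, E22, D25 → −6.
The N-terminus (+1) and C-terminus (−1) cancel.
Net charge = (+1) + (−6) = −5.

-5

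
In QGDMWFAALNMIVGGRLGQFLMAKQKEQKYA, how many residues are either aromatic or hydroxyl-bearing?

Aromatic: F, W, Y. Hydroxyl-bearing: S, T, Y.
Aromatic residues here: W5, F6, F20, Y30 (4).
Hydroxyl-bearing residues here: Y30 (1).
Y is in both groups, so the 1 Y residue must not be double-counted.
Total = 4 + 1 − 1 = 4.

4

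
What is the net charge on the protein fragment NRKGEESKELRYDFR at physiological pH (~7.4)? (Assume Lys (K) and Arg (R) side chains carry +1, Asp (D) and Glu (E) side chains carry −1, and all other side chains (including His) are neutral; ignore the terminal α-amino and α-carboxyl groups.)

+1

Positive (K, R): R2, K3, K8, R11, R15 → +5.
Negative (D, E): E5, E6, E9, D13 → −4.
Net charge = (+5) + (−4) = +1.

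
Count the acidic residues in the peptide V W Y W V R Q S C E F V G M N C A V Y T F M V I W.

Aspartate (D) and glutamate (E) have carboxylic-acid side chains and are the acidic amino acids.
Matching residues: E10.

1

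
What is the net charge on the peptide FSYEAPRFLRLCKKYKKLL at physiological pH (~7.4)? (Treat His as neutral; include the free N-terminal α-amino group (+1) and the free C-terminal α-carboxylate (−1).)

Near pH 7.4, K and R contribute +1 each, D and E contribute −1 each, and every other side chain (His included, as stated) is uncharged.
Positive (K, R): R7, R10, K13, K14, K16, K17 → +6.
Negative (D, E): E4 → −1.
The N-terminus (+1) and C-terminus (−1) cancel.
Net charge = (+6) + (−1) = +5.

+5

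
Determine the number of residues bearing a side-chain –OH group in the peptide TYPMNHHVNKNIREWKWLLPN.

S, T, and Y are the three residues with a side-chain hydroxyl.
Matching residues: T1, Y2.

2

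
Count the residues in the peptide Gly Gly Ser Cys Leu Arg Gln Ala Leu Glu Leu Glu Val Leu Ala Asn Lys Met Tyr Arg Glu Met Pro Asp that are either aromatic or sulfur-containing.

4

Aromatic: F, W, Y. Sulfur-containing: C, M.
Aromatic residues here: Tyr19 (1).
Sulfur-containing residues here: Cys4, Met18, Met22 (3).
The two groups share no amino acid, so total = 1 + 3 = 4.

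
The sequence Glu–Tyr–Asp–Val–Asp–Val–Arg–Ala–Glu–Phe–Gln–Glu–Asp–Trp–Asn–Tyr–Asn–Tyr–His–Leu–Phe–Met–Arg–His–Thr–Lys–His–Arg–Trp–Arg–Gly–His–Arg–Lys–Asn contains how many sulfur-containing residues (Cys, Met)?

1

Matching residues: Met22.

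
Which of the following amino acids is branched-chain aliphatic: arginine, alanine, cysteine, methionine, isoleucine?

isoleucine

V, L, and I make up the branched-chain aliphatic group.
Of the listed options, only isoleucine belongs to this group.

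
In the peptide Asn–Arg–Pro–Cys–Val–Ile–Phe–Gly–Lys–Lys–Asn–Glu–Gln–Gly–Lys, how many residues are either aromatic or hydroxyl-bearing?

1

Aromatic: F, W, Y. Hydroxyl-bearing: S, T, Y.
Aromatic residues here: Phe7 (1).
Hydroxyl-bearing residues here: none (0).
(Y belongs to both groups, but none appear in this sequence.) Total = 1 + 0 = 1.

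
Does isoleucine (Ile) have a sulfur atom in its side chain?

No

Only Cys (C) and Met (M) have a sulfur atom in the side chain.
Isoleucine is not in this group.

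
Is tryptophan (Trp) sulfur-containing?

No

Cysteine (C, thiol) and methionine (M, thioether) are the two sulfur-containing amino acids.
Tryptophan is not in this group.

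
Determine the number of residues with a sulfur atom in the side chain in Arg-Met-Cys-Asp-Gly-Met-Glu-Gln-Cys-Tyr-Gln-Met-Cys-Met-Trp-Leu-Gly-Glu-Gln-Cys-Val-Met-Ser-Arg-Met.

Cysteine (C, thiol) and methionine (M, thioether) are the two sulfur-containing amino acids.
Matching residues: Met2, Cys3, Met6, Cys9, Met12, Cys13, Met14, Cys20, Met22, Met25.

10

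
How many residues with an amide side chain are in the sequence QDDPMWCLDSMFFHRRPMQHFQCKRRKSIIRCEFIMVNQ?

Asparagine (N) and glutamine (Q) have uncharged amide side chains.
Matching residues: Q1, Q19, Q22, N38, Q39.

5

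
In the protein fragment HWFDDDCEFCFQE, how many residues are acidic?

5

Aspartate (D) and glutamate (E) have carboxylic-acid side chains and are the acidic amino acids.
Matching residues: D4, D5, D6, E8, E13.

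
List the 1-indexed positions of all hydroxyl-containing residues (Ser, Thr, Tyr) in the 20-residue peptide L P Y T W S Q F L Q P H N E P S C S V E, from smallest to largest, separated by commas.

3, 4, 6, 16, 18

Matching residues: Y3, T4, S6, S16, S18.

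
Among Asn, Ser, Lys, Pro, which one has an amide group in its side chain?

Asn

Asparagine (N) and glutamine (Q) have uncharged amide side chains.
Of the listed options, only Asn belongs to this group.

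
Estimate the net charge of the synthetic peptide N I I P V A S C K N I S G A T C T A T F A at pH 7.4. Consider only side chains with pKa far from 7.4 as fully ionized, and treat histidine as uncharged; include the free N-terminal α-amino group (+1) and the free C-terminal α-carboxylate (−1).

+1

The side chains ionized at physiological pH are Lys/Arg (+1) and Asp/Glu (−1); with His treated as neutral, nothing else contributes.
Positive (K, R): K9 → +1.
Negative (D, E): none → −0.
The N-terminus (+1) and C-terminus (−1) cancel.
Net charge = (+1) + (−0) = +1.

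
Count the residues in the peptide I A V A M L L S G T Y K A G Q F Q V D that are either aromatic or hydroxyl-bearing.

Aromatic: F, W, Y. Hydroxyl-bearing: S, T, Y.
Aromatic residues here: Y11, F16 (2).
Hydroxyl-bearing residues here: S8, T10, Y11 (3).
Y is in both groups, so the 1 Y residue must not be double-counted.
Total = 2 + 3 − 1 = 4.

4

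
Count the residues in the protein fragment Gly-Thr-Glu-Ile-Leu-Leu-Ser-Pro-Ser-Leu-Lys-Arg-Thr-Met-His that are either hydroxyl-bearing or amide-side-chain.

4

Hydroxyl-bearing: S, T, Y. Amide-side-chain: N, Q.
Hydroxyl-bearing residues here: Thr2, Ser7, Ser9, Thr13 (4).
Amide-side-chain residues here: none (0).
The two groups share no amino acid, so total = 4 + 0 = 4.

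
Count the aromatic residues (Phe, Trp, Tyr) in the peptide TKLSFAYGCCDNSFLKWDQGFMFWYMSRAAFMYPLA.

Matching residues: F5, Y7, F14, W17, F21, F23, W24, Y25, F31, Y33.

10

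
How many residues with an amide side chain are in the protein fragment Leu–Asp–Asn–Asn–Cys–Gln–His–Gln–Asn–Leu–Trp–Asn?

Asparagine (N) and glutamine (Q) have uncharged amide side chains.
Matching residues: Asn3, Asn4, Gln6, Gln8, Asn9, Asn12.

6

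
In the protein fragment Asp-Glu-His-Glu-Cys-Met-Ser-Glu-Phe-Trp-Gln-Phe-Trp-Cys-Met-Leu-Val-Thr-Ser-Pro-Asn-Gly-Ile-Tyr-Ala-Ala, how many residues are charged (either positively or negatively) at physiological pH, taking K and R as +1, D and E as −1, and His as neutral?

4

Charged side chains at pH ~7.4: K, R (positive); D, E (negative).
Matching residues: Asp1, Glu2, Glu4, Glu8.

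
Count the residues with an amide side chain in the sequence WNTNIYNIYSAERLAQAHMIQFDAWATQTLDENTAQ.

The amide-side-chain residues are Asn (N) and Gln (Q).
Matching residues: N2, N4, N7, Q16, Q21, Q28, N33, Q36.

8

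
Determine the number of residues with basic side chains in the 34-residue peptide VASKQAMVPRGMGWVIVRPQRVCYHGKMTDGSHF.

7

The basic amino acids are Lys (K), Arg (R), and His (H).
Matching residues: K4, R10, R18, R21, H25, K27, H33.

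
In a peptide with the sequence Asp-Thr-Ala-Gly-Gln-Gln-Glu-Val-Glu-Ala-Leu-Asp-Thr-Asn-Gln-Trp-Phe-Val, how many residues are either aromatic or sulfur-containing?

2

Aromatic: F, W, Y. Sulfur-containing: C, M.
Aromatic residues here: Trp16, Phe17 (2).
Sulfur-containing residues here: none (0).
The two groups share no amino acid, so total = 2 + 0 = 2.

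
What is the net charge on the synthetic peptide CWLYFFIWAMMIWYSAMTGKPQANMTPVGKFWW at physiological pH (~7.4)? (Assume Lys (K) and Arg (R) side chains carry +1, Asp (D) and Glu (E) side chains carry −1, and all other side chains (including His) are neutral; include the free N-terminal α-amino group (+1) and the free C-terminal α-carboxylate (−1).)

+2

Positive (K, R): K20, K30 → +2.
Negative (D, E): none → −0.
The N-terminus (+1) and C-terminus (−1) cancel.
Net charge = (+2) + (−0) = +2.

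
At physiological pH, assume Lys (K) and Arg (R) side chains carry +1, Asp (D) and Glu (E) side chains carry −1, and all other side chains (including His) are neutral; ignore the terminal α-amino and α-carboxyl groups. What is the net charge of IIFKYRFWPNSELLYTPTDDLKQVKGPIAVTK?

+2

Positive (K, R): K4, R6, K22, K25, K32 → +5.
Negative (D, E): E12, D19, D20 → −3.
Net charge = (+5) + (−3) = +2.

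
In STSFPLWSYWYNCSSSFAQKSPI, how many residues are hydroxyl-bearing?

10

Serine (S), threonine (T), and tyrosine (Y) each carry a hydroxyl group on the side chain.
Matching residues: S1, T2, S3, S8, Y9, Y11, S14, S15, S16, S21.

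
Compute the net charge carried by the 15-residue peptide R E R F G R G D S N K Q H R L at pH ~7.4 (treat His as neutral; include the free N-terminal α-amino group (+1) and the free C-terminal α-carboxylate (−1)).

+3

The side chains ionized at physiological pH are Lys/Arg (+1) and Asp/Glu (−1); with His treated as neutral, nothing else contributes.
Positive (K, R): R1, R3, R6, K11, R14 → +5.
Negative (D, E): E2, D8 → −2.
The N-terminus (+1) and C-terminus (−1) cancel.
Net charge = (+5) + (−2) = +3.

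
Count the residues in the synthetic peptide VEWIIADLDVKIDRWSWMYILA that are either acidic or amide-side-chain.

Acidic: D, E. Amide-side-chain: N, Q.
Acidic residues here: E2, D7, D9, D13 (4).
Amide-side-chain residues here: none (0).
The two groups share no amino acid, so total = 4 + 0 = 4.

4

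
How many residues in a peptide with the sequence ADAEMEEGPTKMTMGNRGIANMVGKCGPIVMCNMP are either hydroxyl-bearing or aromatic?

Hydroxyl-bearing: S, T, Y. Aromatic: F, W, Y.
Hydroxyl-bearing residues here: T10, T13 (2).
Aromatic residues here: none (0).
(Y belongs to both groups, but none appear in this sequence.) Total = 2 + 0 = 2.

2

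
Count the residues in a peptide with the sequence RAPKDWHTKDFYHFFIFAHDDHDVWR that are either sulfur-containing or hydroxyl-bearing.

Sulfur-containing: C, M. Hydroxyl-bearing: S, T, Y.
Sulfur-containing residues here: none (0).
Hydroxyl-bearing residues here: T8, Y12 (2).
The two groups share no amino acid, so total = 0 + 2 = 2.

2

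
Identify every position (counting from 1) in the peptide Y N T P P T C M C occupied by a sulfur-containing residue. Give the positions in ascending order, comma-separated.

Matching residues: C7, M8, C9.

7, 8, 9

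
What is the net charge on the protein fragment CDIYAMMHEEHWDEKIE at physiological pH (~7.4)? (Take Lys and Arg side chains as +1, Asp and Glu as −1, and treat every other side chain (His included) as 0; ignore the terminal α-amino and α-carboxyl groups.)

-5

Positive (K, R): K15 → +1.
Negative (D, E): D2, E9, E10, D13, E14, E17 → −6.
Net charge = (+1) + (−6) = −5.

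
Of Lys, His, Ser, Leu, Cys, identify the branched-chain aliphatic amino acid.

Leu

V, L, and I make up the branched-chain aliphatic group.
Of the listed options, only Leu belongs to this group.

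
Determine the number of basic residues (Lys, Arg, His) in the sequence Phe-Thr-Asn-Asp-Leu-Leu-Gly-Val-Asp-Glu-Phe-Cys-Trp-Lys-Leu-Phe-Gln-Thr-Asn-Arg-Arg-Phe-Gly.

Matching residues: Lys14, Arg20, Arg21.

3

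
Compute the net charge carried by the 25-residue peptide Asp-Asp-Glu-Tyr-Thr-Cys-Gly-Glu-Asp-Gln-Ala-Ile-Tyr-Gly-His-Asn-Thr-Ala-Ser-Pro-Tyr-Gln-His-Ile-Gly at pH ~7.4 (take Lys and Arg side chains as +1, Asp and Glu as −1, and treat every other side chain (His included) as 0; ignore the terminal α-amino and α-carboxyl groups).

Positive (K, R): none → +0.
Negative (D, E): Asp1, Asp2, Glu3, Glu8, Asp9 → −5.
Net charge = (+0) + (−5) = −5.

-5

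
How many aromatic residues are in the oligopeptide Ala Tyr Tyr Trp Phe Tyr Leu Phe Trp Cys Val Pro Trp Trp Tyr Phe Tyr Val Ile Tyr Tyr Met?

Phenylalanine (F), tryptophan (W), and tyrosine (Y) have aromatic ring side chains.
Matching residues: Tyr2, Tyr3, Trp4, Phe5, Tyr6, Phe8, Trp9, Trp13, Trp14, Tyr15, Phe16, Tyr17, Tyr20, Tyr21.

14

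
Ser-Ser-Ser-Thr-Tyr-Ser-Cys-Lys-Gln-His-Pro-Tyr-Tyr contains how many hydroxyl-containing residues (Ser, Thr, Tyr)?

Matching residues: Ser1, Ser2, Ser3, Thr4, Tyr5, Ser6, Tyr12, Tyr13.

8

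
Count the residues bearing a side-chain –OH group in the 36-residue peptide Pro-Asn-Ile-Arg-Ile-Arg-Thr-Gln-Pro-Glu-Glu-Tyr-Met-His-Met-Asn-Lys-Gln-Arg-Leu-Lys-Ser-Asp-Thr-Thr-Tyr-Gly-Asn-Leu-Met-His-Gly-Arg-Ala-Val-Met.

The –OH-bearing residues are Ser, Thr (aliphatic alcohols), and Tyr (phenol).
Matching residues: Thr7, Tyr12, Ser22, Thr24, Thr25, Tyr26.

6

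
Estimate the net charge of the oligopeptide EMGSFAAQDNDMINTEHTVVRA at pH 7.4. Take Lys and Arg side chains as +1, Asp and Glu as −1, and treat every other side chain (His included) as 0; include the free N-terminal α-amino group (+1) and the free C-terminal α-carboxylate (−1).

Positive (K, R): R21 → +1.
Negative (D, E): E1, D9, D11, E16 → −4.
The N-terminus (+1) and C-terminus (−1) cancel.
Net charge = (+1) + (−4) = −3.

-3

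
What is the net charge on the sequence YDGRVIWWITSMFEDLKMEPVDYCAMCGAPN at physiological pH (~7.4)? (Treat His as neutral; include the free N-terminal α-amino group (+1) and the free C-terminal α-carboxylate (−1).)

-3

The side chains ionized at physiological pH are Lys/Arg (+1) and Asp/Glu (−1); with His treated as neutral, nothing else contributes.
Positive (K, R): R4, K17 → +2.
Negative (D, E): D2, E14, D15, E19, D22 → −5.
The N-terminus (+1) and C-terminus (−1) cancel.
Net charge = (+2) + (−5) = −3.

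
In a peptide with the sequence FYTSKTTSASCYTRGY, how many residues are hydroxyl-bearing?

10

The –OH-bearing residues are Ser, Thr (aliphatic alcohols), and Tyr (phenol).
Matching residues: Y2, T3, S4, T6, T7, S8, S10, Y12, T13, Y16.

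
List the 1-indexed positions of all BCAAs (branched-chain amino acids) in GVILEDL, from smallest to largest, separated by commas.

Valine (V), leucine (L), and isoleucine (I) are the branched-chain amino acids.
Matching residues: V2, I3, L4, L7.

2, 3, 4, 7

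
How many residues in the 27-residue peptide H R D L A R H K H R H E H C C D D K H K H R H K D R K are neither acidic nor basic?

4

Acidic: D, E. Basic: K, R, H. All other residues are neither.
Matching residues: L4, A5, C14, C15.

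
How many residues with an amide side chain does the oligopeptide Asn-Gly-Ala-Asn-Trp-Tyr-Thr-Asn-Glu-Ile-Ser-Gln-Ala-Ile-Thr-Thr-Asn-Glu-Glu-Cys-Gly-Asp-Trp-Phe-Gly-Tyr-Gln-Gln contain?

Asparagine (N) and glutamine (Q) have uncharged amide side chains.
Matching residues: Asn1, Asn4, Asn8, Gln12, Asn17, Gln27, Gln28.

7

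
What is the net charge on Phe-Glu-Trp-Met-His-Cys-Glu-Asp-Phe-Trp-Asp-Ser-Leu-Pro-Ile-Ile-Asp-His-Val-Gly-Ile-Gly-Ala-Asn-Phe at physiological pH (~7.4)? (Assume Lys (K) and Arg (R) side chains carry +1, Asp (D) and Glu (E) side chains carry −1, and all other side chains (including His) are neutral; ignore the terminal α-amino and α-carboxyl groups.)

Positive (K, R): none → +0.
Negative (D, E): Glu2, Glu7, Asp8, Asp11, Asp17 → −5.
Net charge = (+0) + (−5) = −5.

-5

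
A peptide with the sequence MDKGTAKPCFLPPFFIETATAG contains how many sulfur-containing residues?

Only Cys (C) and Met (M) have a sulfur atom in the side chain.
Matching residues: M1, C9.

2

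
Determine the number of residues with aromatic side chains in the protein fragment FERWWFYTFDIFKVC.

F, W, and Y each carry an aromatic ring on the side chain.
Matching residues: F1, W4, W5, F6, Y7, F9, F12.

7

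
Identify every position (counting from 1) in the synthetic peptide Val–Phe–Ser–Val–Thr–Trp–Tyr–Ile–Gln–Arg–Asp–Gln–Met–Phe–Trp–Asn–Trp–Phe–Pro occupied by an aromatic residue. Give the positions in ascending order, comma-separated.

2, 6, 7, 14, 15, 17, 18

F, W, and Y each carry an aromatic ring on the side chain.
Matching residues: Phe2, Trp6, Tyr7, Phe14, Trp15, Trp17, Phe18.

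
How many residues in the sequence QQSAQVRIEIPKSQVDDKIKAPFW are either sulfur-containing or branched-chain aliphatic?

5

Sulfur-containing: C, M. Branched-chain aliphatic: I, L, V.
Sulfur-containing residues here: none (0).
Branched-chain aliphatic residues here: V6, I8, I10, V15, I19 (5).
The two groups share no amino acid, so total = 0 + 5 = 5.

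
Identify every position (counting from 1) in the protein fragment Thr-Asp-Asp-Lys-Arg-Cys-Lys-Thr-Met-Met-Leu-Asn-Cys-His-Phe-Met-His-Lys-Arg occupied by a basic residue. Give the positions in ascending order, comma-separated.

K, R, and H are the three residues with basic side chains (ε-amine, guanidinium, and imidazole respectively).
Matching residues: Lys4, Arg5, Lys7, His14, His17, Lys18, Arg19.

4, 5, 7, 14, 17, 18, 19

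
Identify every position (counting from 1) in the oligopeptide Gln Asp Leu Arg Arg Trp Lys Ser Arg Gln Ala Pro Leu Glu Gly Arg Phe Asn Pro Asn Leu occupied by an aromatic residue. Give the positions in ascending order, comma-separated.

Phenylalanine (F), tryptophan (W), and tyrosine (Y) have aromatic ring side chains.
Matching residues: Trp6, Phe17.

6, 17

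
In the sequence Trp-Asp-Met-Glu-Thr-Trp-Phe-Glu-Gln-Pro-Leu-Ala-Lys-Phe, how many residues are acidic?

3

The acidic residues are Asp (D) and Glu (E), whose side chains end in a carboxylate group.
Matching residues: Asp2, Glu4, Glu8.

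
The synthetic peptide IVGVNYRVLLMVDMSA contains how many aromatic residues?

1

The aromatic amino acids are Phe (F, benzyl), Trp (W, indole), and Tyr (Y, phenol).
Matching residues: Y6.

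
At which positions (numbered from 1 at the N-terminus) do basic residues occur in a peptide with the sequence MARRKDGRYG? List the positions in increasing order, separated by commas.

K, R, and H are the three residues with basic side chains (ε-amine, guanidinium, and imidazole respectively).
Matching residues: R3, R4, K5, R8.

3, 4, 5, 8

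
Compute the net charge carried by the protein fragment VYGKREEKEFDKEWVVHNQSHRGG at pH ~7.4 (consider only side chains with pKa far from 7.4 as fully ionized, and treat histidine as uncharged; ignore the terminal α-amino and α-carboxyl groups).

0

Near pH 7.4, K and R contribute +1 each, D and E contribute −1 each, and every other side chain (His included, as stated) is uncharged.
Positive (K, R): K4, R5, K8, K12, R22 → +5.
Negative (D, E): E6, E7, E9, D11, E13 → −5.
Net charge = (+5) + (−5) = 0.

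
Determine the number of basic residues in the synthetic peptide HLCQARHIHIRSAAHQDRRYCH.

Lysine (K), arginine (R), and histidine (H) have basic, nitrogen-containing side chains.
Matching residues: H1, R6, H7, H9, R11, H15, R18, R19, H22.

9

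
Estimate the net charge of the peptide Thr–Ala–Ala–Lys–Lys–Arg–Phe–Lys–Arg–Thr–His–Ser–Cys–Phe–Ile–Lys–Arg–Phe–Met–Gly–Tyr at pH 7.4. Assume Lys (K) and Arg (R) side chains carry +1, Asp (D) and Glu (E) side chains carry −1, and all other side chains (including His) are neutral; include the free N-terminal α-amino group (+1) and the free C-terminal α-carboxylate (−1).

+7

Positive (K, R): Lys4, Lys5, Arg6, Lys8, Arg9, Lys16, Arg17 → +7.
Negative (D, E): none → −0.
The N-terminus (+1) and C-terminus (−1) cancel.
Net charge = (+7) + (−0) = +7.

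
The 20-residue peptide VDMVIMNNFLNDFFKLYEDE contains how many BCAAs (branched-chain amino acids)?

5

The BCAAs are Val, Leu, and Ile — aliphatic side chains with a branch point.
Matching residues: V1, V4, I5, L10, L16.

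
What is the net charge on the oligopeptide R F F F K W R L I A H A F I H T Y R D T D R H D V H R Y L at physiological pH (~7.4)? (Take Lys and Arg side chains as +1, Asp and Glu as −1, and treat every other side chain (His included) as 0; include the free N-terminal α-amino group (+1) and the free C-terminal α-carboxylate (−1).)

+3

Positive (K, R): R1, K5, R7, R18, R22, R27 → +6.
Negative (D, E): D19, D21, D24 → −3.
The N-terminus (+1) and C-terminus (−1) cancel.
Net charge = (+6) + (−3) = +3.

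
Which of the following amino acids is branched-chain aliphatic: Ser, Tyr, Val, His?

V, L, and I make up the branched-chain aliphatic group.
Of the listed options, only Val belongs to this group.

Val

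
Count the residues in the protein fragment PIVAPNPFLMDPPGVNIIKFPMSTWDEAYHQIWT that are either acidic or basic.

5

Acidic: D, E. Basic: H, K, R.
Acidic residues here: D11, D26, E27 (3).
Basic residues here: K19, H30 (2).
The two groups share no amino acid, so total = 3 + 2 = 5.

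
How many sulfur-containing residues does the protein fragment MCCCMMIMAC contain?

8

Only Cys (C) and Met (M) have a sulfur atom in the side chain.
Matching residues: M1, C2, C3, C4, M5, M6, M8, C10.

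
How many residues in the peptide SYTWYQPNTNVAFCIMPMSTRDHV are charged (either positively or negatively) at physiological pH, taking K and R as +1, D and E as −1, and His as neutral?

2

Charged side chains at pH ~7.4: K, R (positive); D, E (negative).
Matching residues: R21, D22.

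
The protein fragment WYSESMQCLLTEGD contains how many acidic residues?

3

The acidic residues are Asp (D) and Glu (E), whose side chains end in a carboxylate group.
Matching residues: E4, E12, D14.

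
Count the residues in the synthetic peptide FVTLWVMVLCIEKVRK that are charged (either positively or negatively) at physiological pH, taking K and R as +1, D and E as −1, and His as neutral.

Charged side chains at pH ~7.4: K, R (positive); D, E (negative).
Matching residues: E12, K13, R15, K16.

4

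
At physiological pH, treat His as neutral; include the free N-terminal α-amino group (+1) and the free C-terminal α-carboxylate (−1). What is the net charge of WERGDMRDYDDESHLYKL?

-3

Near pH 7.4, K and R contribute +1 each, D and E contribute −1 each, and every other side chain (His included, as stated) is uncharged.
Positive (K, R): R3, R7, K17 → +3.
Negative (D, E): E2, D5, D8, D10, D11, E12 → −6.
The N-terminus (+1) and C-terminus (−1) cancel.
Net charge = (+3) + (−6) = −3.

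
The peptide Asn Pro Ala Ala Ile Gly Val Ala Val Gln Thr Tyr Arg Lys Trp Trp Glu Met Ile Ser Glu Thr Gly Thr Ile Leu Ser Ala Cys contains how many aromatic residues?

3

Phenylalanine (F), tryptophan (W), and tyrosine (Y) have aromatic ring side chains.
Matching residues: Tyr12, Trp15, Trp16.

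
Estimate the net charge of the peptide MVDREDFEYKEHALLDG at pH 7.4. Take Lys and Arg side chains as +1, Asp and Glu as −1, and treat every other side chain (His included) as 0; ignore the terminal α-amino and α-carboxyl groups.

Positive (K, R): R4, K10 → +2.
Negative (D, E): D3, E5, D6, E8, E11, D16 → −6.
Net charge = (+2) + (−6) = −4.

-4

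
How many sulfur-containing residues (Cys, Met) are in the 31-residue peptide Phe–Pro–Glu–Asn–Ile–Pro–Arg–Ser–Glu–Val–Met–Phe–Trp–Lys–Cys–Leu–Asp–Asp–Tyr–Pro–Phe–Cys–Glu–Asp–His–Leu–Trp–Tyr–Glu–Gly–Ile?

3

Matching residues: Met11, Cys15, Cys22.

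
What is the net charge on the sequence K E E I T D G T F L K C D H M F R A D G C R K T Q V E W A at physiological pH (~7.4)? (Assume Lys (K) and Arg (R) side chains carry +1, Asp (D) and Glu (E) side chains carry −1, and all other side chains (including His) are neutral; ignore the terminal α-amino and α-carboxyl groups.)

-1

Positive (K, R): K1, K11, R17, R22, K23 → +5.
Negative (D, E): E2, E3, D6, D13, D19, E27 → −6.
Net charge = (+5) + (−6) = −1.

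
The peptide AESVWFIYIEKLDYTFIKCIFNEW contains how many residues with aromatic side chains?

The aromatic amino acids are Phe (F, benzyl), Trp (W, indole), and Tyr (Y, phenol).
Matching residues: W5, F6, Y8, Y14, F16, F21, W24.

7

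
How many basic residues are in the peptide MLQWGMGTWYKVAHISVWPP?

2

K, R, and H are the three residues with basic side chains (ε-amine, guanidinium, and imidazole respectively).
Matching residues: K11, H14.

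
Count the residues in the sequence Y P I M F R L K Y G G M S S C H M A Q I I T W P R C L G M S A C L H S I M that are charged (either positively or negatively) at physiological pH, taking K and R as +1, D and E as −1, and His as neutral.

Charged side chains at pH ~7.4: K, R (positive); D, E (negative).
Matching residues: R6, K8, R25.

3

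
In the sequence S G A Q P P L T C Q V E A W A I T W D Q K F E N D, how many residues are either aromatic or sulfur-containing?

Aromatic: F, W, Y. Sulfur-containing: C, M.
Aromatic residues here: W14, W18, F22 (3).
Sulfur-containing residues here: C9 (1).
The two groups share no amino acid, so total = 3 + 1 = 4.

4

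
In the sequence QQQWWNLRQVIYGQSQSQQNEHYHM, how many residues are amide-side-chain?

Asparagine (N) and glutamine (Q) have uncharged amide side chains.
Matching residues: Q1, Q2, Q3, N6, Q9, Q14, Q16, Q18, Q19, N20.

10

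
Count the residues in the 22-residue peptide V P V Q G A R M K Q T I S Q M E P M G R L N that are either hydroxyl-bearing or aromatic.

2

Hydroxyl-bearing: S, T, Y. Aromatic: F, W, Y.
Hydroxyl-bearing residues here: T11, S13 (2).
Aromatic residues here: none (0).
(Y belongs to both groups, but none appear in this sequence.) Total = 2 + 0 = 2.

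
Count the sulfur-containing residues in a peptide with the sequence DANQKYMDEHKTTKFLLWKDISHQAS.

1

Cysteine (C, thiol) and methionine (M, thioether) are the two sulfur-containing amino acids.
Matching residues: M7.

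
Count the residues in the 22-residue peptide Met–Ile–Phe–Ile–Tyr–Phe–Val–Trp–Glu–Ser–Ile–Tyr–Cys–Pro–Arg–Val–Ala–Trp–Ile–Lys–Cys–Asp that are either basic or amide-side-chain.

Basic: H, K, R. Amide-side-chain: N, Q.
Basic residues here: Arg15, Lys20 (2).
Amide-side-chain residues here: none (0).
The two groups share no amino acid, so total = 2 + 0 = 2.

2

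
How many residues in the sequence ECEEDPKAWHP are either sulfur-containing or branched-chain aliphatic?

1

Sulfur-containing: C, M. Branched-chain aliphatic: I, L, V.
Sulfur-containing residues here: C2 (1).
Branched-chain aliphatic residues here: none (0).
The two groups share no amino acid, so total = 1 + 0 = 1.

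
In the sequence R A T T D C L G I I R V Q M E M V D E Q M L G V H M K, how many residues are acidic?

Aspartate (D) and glutamate (E) have carboxylic-acid side chains and are the acidic amino acids.
Matching residues: D5, E15, D18, E19.

4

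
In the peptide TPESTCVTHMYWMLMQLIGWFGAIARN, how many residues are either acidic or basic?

Acidic: D, E. Basic: H, K, R.
Acidic residues here: E3 (1).
Basic residues here: H9, R26 (2).
The two groups share no amino acid, so total = 1 + 2 = 3.

3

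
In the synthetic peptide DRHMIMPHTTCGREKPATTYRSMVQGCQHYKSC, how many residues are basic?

8

Lysine (K), arginine (R), and histidine (H) have basic, nitrogen-containing side chains.
Matching residues: R2, H3, H8, R13, K15, R21, H29, K31.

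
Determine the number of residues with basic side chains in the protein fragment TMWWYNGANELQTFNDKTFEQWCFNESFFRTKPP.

Lysine (K), arginine (R), and histidine (H) have basic, nitrogen-containing side chains.
Matching residues: K17, R30, K32.

3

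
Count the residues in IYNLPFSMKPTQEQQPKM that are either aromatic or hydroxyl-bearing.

Aromatic: F, W, Y. Hydroxyl-bearing: S, T, Y.
Aromatic residues here: Y2, F6 (2).
Hydroxyl-bearing residues here: Y2, S7, T11 (3).
Y is in both groups, so the 1 Y residue must not be double-counted.
Total = 2 + 3 − 1 = 4.

4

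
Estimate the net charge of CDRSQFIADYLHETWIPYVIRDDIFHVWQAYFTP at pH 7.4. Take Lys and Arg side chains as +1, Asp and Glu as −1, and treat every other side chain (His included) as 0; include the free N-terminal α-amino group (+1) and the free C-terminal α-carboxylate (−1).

Positive (K, R): R3, R21 → +2.
Negative (D, E): D2, D9, E13, D22, D23 → −5.
The N-terminus (+1) and C-terminus (−1) cancel.
Net charge = (+2) + (−5) = −3.

-3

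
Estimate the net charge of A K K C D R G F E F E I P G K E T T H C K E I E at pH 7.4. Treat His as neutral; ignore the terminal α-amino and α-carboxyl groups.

-1

Near pH 7.4, K and R contribute +1 each, D and E contribute −1 each, and every other side chain (His included, as stated) is uncharged.
Positive (K, R): K2, K3, R6, K15, K21 → +5.
Negative (D, E): D5, E9, E11, E16, E22, E24 → −6.
Net charge = (+5) + (−6) = −1.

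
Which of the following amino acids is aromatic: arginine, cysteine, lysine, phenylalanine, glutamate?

phenylalanine

The aromatic amino acids are Phe (F, benzyl), Trp (W, indole), and Tyr (Y, phenol).
Of the listed options, only phenylalanine belongs to this group.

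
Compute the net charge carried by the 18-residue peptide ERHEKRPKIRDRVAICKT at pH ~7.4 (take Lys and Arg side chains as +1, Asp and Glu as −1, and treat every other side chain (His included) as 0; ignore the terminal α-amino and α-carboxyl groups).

+4

Positive (K, R): R2, K5, R6, K8, R10, R12, K17 → +7.
Negative (D, E): E1, E4, D11 → −3.
Net charge = (+7) + (−3) = +4.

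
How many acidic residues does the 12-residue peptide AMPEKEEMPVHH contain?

3

The acidic residues are Asp (D) and Glu (E), whose side chains end in a carboxylate group.
Matching residues: E4, E6, E7.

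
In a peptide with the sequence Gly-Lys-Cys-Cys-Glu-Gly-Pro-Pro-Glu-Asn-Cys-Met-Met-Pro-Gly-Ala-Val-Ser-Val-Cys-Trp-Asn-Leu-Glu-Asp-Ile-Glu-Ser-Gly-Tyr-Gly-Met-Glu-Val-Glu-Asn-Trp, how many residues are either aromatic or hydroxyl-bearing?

Aromatic: F, W, Y. Hydroxyl-bearing: S, T, Y.
Aromatic residues here: Trp21, Tyr30, Trp37 (3).
Hydroxyl-bearing residues here: Ser18, Ser28, Tyr30 (3).
Y is in both groups, so the 1 Y residue must not be double-counted.
Total = 3 + 3 − 1 = 5.

5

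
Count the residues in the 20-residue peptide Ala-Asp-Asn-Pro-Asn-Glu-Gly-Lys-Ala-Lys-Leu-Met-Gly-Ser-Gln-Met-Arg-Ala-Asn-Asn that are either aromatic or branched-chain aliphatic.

1

Aromatic: F, W, Y. Branched-chain aliphatic: I, L, V.
Aromatic residues here: none (0).
Branched-chain aliphatic residues here: Leu11 (1).
The two groups share no amino acid, so total = 0 + 1 = 1.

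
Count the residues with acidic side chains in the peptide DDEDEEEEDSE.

The acidic residues are Asp (D) and Glu (E), whose side chains end in a carboxylate group.
Matching residues: D1, D2, E3, D4, E5, E6, E7, E8, D9, E11.

10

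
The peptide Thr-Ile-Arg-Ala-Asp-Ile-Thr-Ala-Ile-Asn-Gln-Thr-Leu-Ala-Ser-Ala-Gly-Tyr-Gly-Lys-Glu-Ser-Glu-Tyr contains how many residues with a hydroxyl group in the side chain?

7

The –OH-bearing residues are Ser, Thr (aliphatic alcohols), and Tyr (phenol).
Matching residues: Thr1, Thr7, Thr12, Ser15, Tyr18, Ser22, Tyr24.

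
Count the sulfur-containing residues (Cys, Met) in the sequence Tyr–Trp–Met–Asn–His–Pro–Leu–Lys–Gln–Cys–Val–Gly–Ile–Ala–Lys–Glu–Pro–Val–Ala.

2

Matching residues: Met3, Cys10.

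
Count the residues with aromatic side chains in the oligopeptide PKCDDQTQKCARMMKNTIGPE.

The aromatic amino acids are Phe (F, benzyl), Trp (W, indole), and Tyr (Y, phenol).
None of the 21 residues belong to this group.

0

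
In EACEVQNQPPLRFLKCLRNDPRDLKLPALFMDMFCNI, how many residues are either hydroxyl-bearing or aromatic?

3

Hydroxyl-bearing: S, T, Y. Aromatic: F, W, Y.
Hydroxyl-bearing residues here: none (0).
Aromatic residues here: F13, F30, F34 (3).
(Y belongs to both groups, but none appear in this sequence.) Total = 0 + 3 = 3.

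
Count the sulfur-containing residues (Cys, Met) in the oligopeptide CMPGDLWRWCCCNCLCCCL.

Matching residues: C1, M2, C10, C11, C12, C14, C16, C17, C18.

9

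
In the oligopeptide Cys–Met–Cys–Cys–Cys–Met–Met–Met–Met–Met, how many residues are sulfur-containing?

10

Cysteine (C, thiol) and methionine (M, thioether) are the two sulfur-containing amino acids.
Matching residues: Cys1, Met2, Cys3, Cys4, Cys5, Met6, Met7, Met8, Met9, Met10.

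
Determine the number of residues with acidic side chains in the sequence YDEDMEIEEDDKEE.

Only D (aspartate) and E (glutamate) carry a side-chain carboxylic acid.
Matching residues: D2, E3, D4, E6, E8, E9, D10, D11, E13, E14.

10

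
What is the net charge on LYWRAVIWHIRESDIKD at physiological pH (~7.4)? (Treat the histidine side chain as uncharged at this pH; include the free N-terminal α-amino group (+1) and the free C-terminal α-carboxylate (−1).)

0

At pH ~7.4 the Lys and Arg side chains are protonated (+1), the Asp and Glu side chains are deprotonated (−1), and with His taken as neutral all other side chains carry no charge.
Positive (K, R): R4, R11, K16 → +3.
Negative (D, E): E12, D14, D17 → −3.
The N-terminus (+1) and C-terminus (−1) cancel.
Net charge = (+3) + (−3) = 0.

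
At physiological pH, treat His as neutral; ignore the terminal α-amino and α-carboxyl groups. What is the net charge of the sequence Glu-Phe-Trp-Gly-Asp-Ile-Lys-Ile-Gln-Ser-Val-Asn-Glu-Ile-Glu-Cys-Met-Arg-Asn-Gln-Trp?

At pH ~7.4 the Lys and Arg side chains are protonated (+1), the Asp and Glu side chains are deprotonated (−1), and with His taken as neutral all other side chains carry no charge.
Positive (K, R): Lys7, Arg18 → +2.
Negative (D, E): Glu1, Asp5, Glu13, Glu15 → −4.
Net charge = (+2) + (−4) = −2.

-2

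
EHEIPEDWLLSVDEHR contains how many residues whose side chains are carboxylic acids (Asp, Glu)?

Matching residues: E1, E3, E6, D7, D13, E14.

6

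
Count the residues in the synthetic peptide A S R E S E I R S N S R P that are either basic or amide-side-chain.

Basic: H, K, R. Amide-side-chain: N, Q.
Basic residues here: R3, R8, R12 (3).
Amide-side-chain residues here: N10 (1).
The two groups share no amino acid, so total = 3 + 1 = 4.

4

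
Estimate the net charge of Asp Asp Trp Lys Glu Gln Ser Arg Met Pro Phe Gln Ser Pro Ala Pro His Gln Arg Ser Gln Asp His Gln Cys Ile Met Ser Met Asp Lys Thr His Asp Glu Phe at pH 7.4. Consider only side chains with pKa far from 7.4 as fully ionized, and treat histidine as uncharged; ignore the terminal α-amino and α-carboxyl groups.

-3

At pH ~7.4 the Lys and Arg side chains are protonated (+1), the Asp and Glu side chains are deprotonated (−1), and with His taken as neutral all other side chains carry no charge.
Positive (K, R): Lys4, Arg8, Arg19, Lys31 → +4.
Negative (D, E): Asp1, Asp2, Glu5, Asp22, Asp30, Asp34, Glu35 → −7.
Net charge = (+4) + (−7) = −3.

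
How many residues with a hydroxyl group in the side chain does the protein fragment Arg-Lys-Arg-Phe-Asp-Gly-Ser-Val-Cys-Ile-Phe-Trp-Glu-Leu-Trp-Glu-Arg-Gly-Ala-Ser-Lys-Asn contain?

2

S, T, and Y are the three residues with a side-chain hydroxyl.
Matching residues: Ser7, Ser20.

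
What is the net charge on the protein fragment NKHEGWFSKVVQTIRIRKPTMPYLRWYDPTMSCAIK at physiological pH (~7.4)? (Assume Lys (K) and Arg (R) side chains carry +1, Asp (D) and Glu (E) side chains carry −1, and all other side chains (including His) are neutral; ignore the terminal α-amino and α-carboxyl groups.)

Positive (K, R): K2, K9, R15, R17, K18, R25, K36 → +7.
Negative (D, E): E4, D28 → −2.
Net charge = (+7) + (−2) = +5.

+5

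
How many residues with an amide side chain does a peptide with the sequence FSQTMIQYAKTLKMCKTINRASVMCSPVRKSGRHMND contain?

4

The amide-side-chain residues are Asn (N) and Gln (Q).
Matching residues: Q3, Q7, N19, N36.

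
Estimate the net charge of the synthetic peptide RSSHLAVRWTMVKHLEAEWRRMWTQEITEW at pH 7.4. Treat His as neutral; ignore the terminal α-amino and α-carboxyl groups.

The side chains ionized at physiological pH are Lys/Arg (+1) and Asp/Glu (−1); with His treated as neutral, nothing else contributes.
Positive (K, R): R1, R8, K13, R20, R21 → +5.
Negative (D, E): E16, E18, E26, E29 → −4.
Net charge = (+5) + (−4) = +1.

+1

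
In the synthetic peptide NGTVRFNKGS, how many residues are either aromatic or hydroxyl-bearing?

Aromatic: F, W, Y. Hydroxyl-bearing: S, T, Y.
Aromatic residues here: F6 (1).
Hydroxyl-bearing residues here: T3, S10 (2).
(Y belongs to both groups, but none appear in this sequence.) Total = 1 + 2 = 3.

3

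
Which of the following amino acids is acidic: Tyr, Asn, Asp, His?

Only D (aspartate) and E (glutamate) carry a side-chain carboxylic acid.
Of the listed options, only Asp belongs to this group.

Asp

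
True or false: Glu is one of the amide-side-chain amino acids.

False

Asparagine (N) and glutamine (Q) have uncharged amide side chains.
Glutamate is not in this group.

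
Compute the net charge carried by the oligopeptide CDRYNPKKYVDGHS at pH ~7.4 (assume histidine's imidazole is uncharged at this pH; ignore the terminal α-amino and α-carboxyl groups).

+1

Near pH 7.4, K and R contribute +1 each, D and E contribute −1 each, and every other side chain (His included, as stated) is uncharged.
Positive (K, R): R3, K7, K8 → +3.
Negative (D, E): D2, D11 → −2.
Net charge = (+3) + (−2) = +1.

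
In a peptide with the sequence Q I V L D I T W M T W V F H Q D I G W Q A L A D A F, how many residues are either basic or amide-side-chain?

4

Basic: H, K, R. Amide-side-chain: N, Q.
Basic residues here: H14 (1).
Amide-side-chain residues here: Q1, Q15, Q20 (3).
The two groups share no amino acid, so total = 1 + 3 = 4.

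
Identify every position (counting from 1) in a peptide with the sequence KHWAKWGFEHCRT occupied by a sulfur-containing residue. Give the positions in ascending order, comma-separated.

11

The sulfur-bearing residues are cysteine (–SH) and methionine (–S–CH₃).
Matching residues: C11.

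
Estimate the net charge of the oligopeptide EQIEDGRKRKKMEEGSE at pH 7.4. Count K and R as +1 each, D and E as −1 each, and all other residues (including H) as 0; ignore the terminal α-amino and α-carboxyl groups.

-1

Positive (K, R): R7, K8, R9, K10, K11 → +5.
Negative (D, E): E1, E4, D5, E13, E14, E17 → −6.
Net charge = (+5) + (−6) = −1.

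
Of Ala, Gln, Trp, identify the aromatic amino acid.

Phenylalanine (F), tryptophan (W), and tyrosine (Y) have aromatic ring side chains.
Of the listed options, only Trp belongs to this group.

Trp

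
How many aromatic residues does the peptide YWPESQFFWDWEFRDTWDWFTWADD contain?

11

Phenylalanine (F), tryptophan (W), and tyrosine (Y) have aromatic ring side chains.
Matching residues: Y1, W2, F7, F8, W9, W11, F13, W17, W19, F20, W22.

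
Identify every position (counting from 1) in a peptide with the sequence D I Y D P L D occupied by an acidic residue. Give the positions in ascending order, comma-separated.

1, 4, 7

Matching residues: D1, D4, D7.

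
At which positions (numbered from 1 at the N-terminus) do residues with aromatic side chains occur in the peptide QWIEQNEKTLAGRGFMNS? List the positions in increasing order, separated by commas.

Phenylalanine (F), tryptophan (W), and tyrosine (Y) have aromatic ring side chains.
Matching residues: W2, F15.

2, 15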